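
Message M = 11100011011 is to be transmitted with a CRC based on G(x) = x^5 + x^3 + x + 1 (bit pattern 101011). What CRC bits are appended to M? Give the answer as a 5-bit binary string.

00100

Append 5 zeros: 1110001101100000. Divide by 101011 (XOR where the leading bit is 1):
  pos 0: 111000 XOR 101011 = 010011
  pos 1: 100111 XOR 101011 = 001100
  pos 3: 110010 XOR 101011 = 011001
  pos 4: 110011 XOR 101011 = 011000
  pos 5: 110001 XOR 101011 = 011010
  pos 6: 110100 XOR 101011 = 011111
  pos 7: 111110 XOR 101011 = 010101
  pos 8: 101010 XOR 101011 = 000001
Remainder (last 5 bits) = 00100. This is the CRC / FCS.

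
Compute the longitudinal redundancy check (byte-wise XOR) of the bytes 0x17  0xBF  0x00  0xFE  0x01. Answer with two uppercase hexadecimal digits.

57

XOR the bytes together:
  start with 0x17
  0x17 ⊕ 0xBF = 0xA8
  0xA8 ⊕ 0x00 = 0xA8
  0xA8 ⊕ 0xFE = 0x56
  0x56 ⊕ 0x01 = 0x57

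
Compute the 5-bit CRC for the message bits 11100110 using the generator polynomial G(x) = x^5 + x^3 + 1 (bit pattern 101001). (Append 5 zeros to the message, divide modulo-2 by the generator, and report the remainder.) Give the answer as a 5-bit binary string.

11101

Append 5 zeros: 1110011000000. Divide by 101001 (XOR where the leading bit is 1):
  pos 0: 111001 XOR 101001 = 010000
  pos 1: 100001 XOR 101001 = 001000
  pos 3: 100000 XOR 101001 = 001001
  pos 5: 100100 XOR 101001 = 001101
  pos 7: 110100 XOR 101001 = 011101
Remainder (last 5 bits) = 11101. This is the CRC / FCS.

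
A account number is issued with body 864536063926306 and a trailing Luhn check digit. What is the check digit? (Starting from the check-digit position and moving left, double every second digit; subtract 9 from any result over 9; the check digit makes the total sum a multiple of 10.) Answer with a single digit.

Partial digits right→left: 6 0 3 6 2 9 3 6 0 6 3 5 4 6 8
Double every second digit counting from the check-digit position (so the 1st, 3rd, 5th, ... of the partial from the right).
  doubled (with −9 where >9): 3 6 4 6 0 6 8 7 → sum 40
  kept as-is: 0 6 9 6 6 5 6 → sum 38
Total = 40 + 38 = 78.
Check digit = (10 − (78 mod 10)) mod 10 = 2.

2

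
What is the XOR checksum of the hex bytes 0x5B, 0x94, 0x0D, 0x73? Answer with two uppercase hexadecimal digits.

XOR the bytes together:
  start with 0x5B
  0x5B ⊕ 0x94 = 0xCF
  0xCF ⊕ 0x0D = 0xC2
  0xC2 ⊕ 0x73 = 0xB1

B1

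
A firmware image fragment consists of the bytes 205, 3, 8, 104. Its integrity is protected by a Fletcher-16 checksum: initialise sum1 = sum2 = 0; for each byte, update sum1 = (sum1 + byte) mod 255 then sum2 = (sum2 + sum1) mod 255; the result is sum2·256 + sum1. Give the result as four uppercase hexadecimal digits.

B841

Running sums (mod 255):
  after byte 0 (205): sum1=205, sum2=205
  after byte 1 (3): sum1=208, sum2=158
  after byte 2 (8): sum1=216, sum2=119
  after byte 3 (104): sum1=65, sum2=184
Checksum = sum2·256 + sum1 = 184·256 + 65 = 47169 = 0xB841.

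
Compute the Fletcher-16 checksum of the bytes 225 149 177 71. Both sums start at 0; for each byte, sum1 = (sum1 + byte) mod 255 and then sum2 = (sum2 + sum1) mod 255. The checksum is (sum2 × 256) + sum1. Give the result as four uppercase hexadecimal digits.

Running sums (mod 255):
  after byte 0 (225): sum1=225, sum2=225
  after byte 1 (149): sum1=119, sum2=89
  after byte 2 (177): sum1=41, sum2=130
  after byte 3 (71): sum1=112, sum2=242
Checksum = sum2·256 + sum1 = 242·256 + 112 = 62064 = 0xF270.

F270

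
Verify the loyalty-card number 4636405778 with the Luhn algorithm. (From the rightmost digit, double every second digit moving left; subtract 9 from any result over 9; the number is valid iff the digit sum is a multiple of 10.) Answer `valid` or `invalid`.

From the right, keep odd positions and double even positions (subtract 9 from any doubled value over 9):
  doubled (positions 2,4,...): 5 1 8 6 8 → sum 28
  kept (positions 1,3,...): 8 7 0 6 6 → sum 27
Total = 55.
55 mod 10 = 5, so the number is invalid.

invalid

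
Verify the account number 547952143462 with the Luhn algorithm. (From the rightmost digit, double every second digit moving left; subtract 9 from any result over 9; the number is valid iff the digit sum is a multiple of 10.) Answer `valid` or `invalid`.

From the right, keep odd positions and double even positions (subtract 9 from any doubled value over 9):
  doubled (positions 2,4,...): 3 6 2 1 5 1 → sum 18
  kept (positions 1,3,...): 2 4 4 2 9 4 → sum 25
Total = 43.
43 mod 10 = 3, so the number is invalid.

invalid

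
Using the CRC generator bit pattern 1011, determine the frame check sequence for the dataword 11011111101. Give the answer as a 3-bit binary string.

Append 3 zeros: 11011111101000. Divide by 1011 (XOR where the leading bit is 1):
  pos 0: 1101 XOR 1011 = 0110
  pos 1: 1101 XOR 1011 = 0110
  pos 2: 1101 XOR 1011 = 0110
  pos 3: 1101 XOR 1011 = 0110
  pos 4: 1101 XOR 1011 = 0110
  pos 5: 1101 XOR 1011 = 0110
  pos 6: 1100 XOR 1011 = 0111
  pos 7: 1111 XOR 1011 = 0100
  pos 8: 1000 XOR 1011 = 0011
  pos 10: 1100 XOR 1011 = 0111
Remainder (last 3 bits) = 111. This is the CRC / FCS.

111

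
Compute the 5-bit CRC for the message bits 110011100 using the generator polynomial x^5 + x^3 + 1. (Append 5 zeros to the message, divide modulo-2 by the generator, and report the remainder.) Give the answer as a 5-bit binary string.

00001

Append 5 zeros: 11001110000000. Divide by 101001 (XOR where the leading bit is 1):
  pos 0: 110011 XOR 101001 = 011010
  pos 1: 110101 XOR 101001 = 011100
  pos 2: 111000 XOR 101001 = 010001
  pos 3: 100010 XOR 101001 = 001011
  pos 5: 101100 XOR 101001 = 000101
  pos 8: 101000 XOR 101001 = 000001
Remainder (last 5 bits) = 00001. This is the CRC / FCS.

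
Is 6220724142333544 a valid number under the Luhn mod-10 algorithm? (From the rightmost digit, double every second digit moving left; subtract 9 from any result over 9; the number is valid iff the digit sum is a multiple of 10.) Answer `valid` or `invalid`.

invalid

From the right, keep odd positions and double even positions (subtract 9 from any doubled value over 9):
  doubled (positions 2,4,...): 8 6 6 8 8 5 4 3 → sum 48
  kept (positions 1,3,...): 4 5 3 2 1 2 0 2 → sum 19
Total = 67.
67 mod 10 = 7, so the number is invalid.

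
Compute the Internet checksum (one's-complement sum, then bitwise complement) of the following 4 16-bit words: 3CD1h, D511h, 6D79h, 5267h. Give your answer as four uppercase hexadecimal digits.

2E3C

One's-complement addition (fold any carry out of bit 15 back into bit 0):
  0x3CD1 + 0xD511 = 0x111E2 → wrap carry → 0x11E3
  0x11E3 + 0x6D79 = 0x07F5C
  0x7F5C + 0x5267 = 0x0D1C3
One's-complement sum = 0xD1C3.
Checksum = ~0xD1C3 & 0xFFFF = 0x2E3C.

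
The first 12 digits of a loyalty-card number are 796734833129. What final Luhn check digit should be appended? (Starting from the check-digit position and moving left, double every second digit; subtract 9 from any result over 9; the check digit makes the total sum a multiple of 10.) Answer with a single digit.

2

Partial digits right→left: 9 2 1 3 3 8 4 3 7 6 9 7
Double every second digit counting from the check-digit position (so the 1st, 3rd, 5th, ... of the partial from the right).
  doubled (with −9 where >9): 9 2 6 8 5 9 → sum 39
  kept as-is: 2 3 8 3 6 7 → sum 29
Total = 39 + 29 = 68.
Check digit = (10 − (68 mod 10)) mod 10 = 2.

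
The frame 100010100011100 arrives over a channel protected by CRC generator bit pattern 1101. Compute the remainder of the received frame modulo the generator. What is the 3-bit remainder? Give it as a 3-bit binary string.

000

Modulo-2 division of 100010100011100 by 1101:
  pos 0: 1000 XOR 1101 = 0101
  pos 1: 1011 XOR 1101 = 0110
  pos 2: 1100 XOR 1101 = 0001
  pos 5: 1100 XOR 1101 = 0001
  pos 8: 1011 XOR 1101 = 0110
  pos 9: 1101 XOR 1101 = 0000
Remainder = 000 (zero — the frame passes the CRC check).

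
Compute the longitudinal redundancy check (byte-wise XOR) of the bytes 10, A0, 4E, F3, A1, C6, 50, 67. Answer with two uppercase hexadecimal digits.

5D

XOR the bytes together:
  start with 0x10
  0x10 ⊕ 0xA0 = 0xB0
  0xB0 ⊕ 0x4E = 0xFE
  0xFE ⊕ 0xF3 = 0x0D
  0x0D ⊕ 0xA1 = 0xAC
  0xAC ⊕ 0xC6 = 0x6A
  0x6A ⊕ 0x50 = 0x3A
  0x3A ⊕ 0x67 = 0x5D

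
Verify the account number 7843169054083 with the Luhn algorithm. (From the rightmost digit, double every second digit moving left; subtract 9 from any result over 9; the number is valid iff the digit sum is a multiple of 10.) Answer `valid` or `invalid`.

valid

From the right, keep odd positions and double even positions (subtract 9 from any doubled value over 9):
  doubled (positions 2,4,...): 7 8 0 3 6 7 → sum 31
  kept (positions 1,3,...): 3 0 5 9 1 4 7 → sum 29
Total = 60.
60 mod 10 = 0, so the number is valid.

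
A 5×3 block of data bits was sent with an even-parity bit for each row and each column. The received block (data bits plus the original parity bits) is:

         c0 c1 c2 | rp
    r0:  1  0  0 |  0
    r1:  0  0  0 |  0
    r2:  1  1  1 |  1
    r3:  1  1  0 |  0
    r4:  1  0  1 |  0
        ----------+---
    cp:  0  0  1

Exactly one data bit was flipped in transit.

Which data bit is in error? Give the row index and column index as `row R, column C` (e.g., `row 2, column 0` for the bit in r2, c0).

Recompute each row's even parity and compare to rp:
  r0: data parity 1, sent rp 0 → mismatch
  r1: data parity 0, sent rp 0 → ok
  r2: data parity 1, sent rp 1 → ok
  r3: data parity 0, sent rp 0 → ok
  r4: data parity 0, sent rp 0 → ok
Recompute each column's even parity and compare to cp:
  c0: data parity 0, sent cp 0 → ok
  c1: data parity 0, sent cp 0 → ok
  c2: data parity 0, sent cp 1 → mismatch
Exactly one row (r0) and one column (c2) fail → the flipped bit is at their intersection.

row 0, column 2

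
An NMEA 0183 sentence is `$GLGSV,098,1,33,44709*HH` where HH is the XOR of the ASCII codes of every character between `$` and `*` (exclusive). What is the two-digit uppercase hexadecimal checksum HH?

77

XOR the ASCII codes of the payload characters:
  'G' = 0x47 → acc = 0x47
  'L' = 0x4C → acc = 0x0B
  'G' = 0x47 → acc = 0x4C
  'S' = 0x53 → acc = 0x1F
  'V' = 0x56 → acc = 0x49
  ',' = 0x2C → acc = 0x65
  '0' = 0x30 → acc = 0x55
  '9' = 0x39 → acc = 0x6C
  '8' = 0x38 → acc = 0x54
  ',' = 0x2C → acc = 0x78
  '1' = 0x31 → acc = 0x49
  ',' = 0x2C → acc = 0x65
  '3' = 0x33 → acc = 0x56
  '3' = 0x33 → acc = 0x65
  ',' = 0x2C → acc = 0x49
  '4' = 0x34 → acc = 0x7D
  '4' = 0x34 → acc = 0x49
  '7' = 0x37 → acc = 0x7E
  '0' = 0x30 → acc = 0x4E
  '9' = 0x39 → acc = 0x77
Checksum = 0x77.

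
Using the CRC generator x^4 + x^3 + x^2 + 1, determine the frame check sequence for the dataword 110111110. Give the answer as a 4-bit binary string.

0100

Append 4 zeros: 1101111100000. Divide by 11101 (XOR where the leading bit is 1):
  pos 0: 11011 XOR 11101 = 00110
  pos 2: 11011 XOR 11101 = 00110
  pos 4: 11010 XOR 11101 = 00111
  pos 6: 11100 XOR 11101 = 00001
Remainder (last 4 bits) = 0100. This is the CRC / FCS.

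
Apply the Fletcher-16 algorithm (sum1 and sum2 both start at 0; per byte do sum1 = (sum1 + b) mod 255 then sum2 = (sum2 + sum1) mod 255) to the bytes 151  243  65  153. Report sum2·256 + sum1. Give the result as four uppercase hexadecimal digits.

5666

Running sums (mod 255):
  after byte 0 (151): sum1=151, sum2=151
  after byte 1 (243): sum1=139, sum2=35
  after byte 2 (65): sum1=204, sum2=239
  after byte 3 (153): sum1=102, sum2=86
Checksum = sum2·256 + sum1 = 86·256 + 102 = 22118 = 0x5666.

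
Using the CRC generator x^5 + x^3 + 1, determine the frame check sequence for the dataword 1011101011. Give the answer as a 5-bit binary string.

00000

Append 5 zeros: 101110101100000. Divide by 101001 (XOR where the leading bit is 1):
  pos 0: 101110 XOR 101001 = 000111
  pos 3: 111101 XOR 101001 = 010100
  pos 4: 101001 XOR 101001 = 000000
Remainder (last 5 bits) = 00000. This is the CRC / FCS.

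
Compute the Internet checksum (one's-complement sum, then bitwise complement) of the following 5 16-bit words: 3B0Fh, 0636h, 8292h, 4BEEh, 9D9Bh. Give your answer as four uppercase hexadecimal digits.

One's-complement addition (fold any carry out of bit 15 back into bit 0):
  0x3B0F + 0x0636 = 0x04145
  0x4145 + 0x8292 = 0x0C3D7
  0xC3D7 + 0x4BEE = 0x10FC5 → wrap carry → 0x0FC6
  0x0FC6 + 0x9D9B = 0x0AD61
One's-complement sum = 0xAD61.
Checksum = ~0xAD61 & 0xFFFF = 0x529E.

529E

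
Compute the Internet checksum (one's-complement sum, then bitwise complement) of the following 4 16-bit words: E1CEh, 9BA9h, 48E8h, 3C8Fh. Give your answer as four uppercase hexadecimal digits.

FD0F

One's-complement addition (fold any carry out of bit 15 back into bit 0):
  0xE1CE + 0x9BA9 = 0x17D77 → wrap carry → 0x7D78
  0x7D78 + 0x48E8 = 0x0C660
  0xC660 + 0x3C8F = 0x102EF → wrap carry → 0x02F0
One's-complement sum = 0x02F0.
Checksum = ~0x02F0 & 0xFFFF = 0xFD0F.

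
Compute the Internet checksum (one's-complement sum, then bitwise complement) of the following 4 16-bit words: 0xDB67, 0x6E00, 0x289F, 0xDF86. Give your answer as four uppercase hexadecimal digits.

One's-complement addition (fold any carry out of bit 15 back into bit 0):
  0xDB67 + 0x6E00 = 0x14967 → wrap carry → 0x4968
  0x4968 + 0x289F = 0x07207
  0x7207 + 0xDF86 = 0x1518D → wrap carry → 0x518E
One's-complement sum = 0x518E.
Checksum = ~0x518E & 0xFFFF = 0xAE71.

AE71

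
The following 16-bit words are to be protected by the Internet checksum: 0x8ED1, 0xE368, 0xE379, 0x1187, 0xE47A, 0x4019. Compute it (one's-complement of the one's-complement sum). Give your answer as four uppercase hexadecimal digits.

One's-complement addition (fold any carry out of bit 15 back into bit 0):
  0x8ED1 + 0xE368 = 0x17239 → wrap carry → 0x723A
  0x723A + 0xE379 = 0x155B3 → wrap carry → 0x55B4
  0x55B4 + 0x1187 = 0x0673B
  0x673B + 0xE47A = 0x14BB5 → wrap carry → 0x4BB6
  0x4BB6 + 0x4019 = 0x08BCF
One's-complement sum = 0x8BCF.
Checksum = ~0x8BCF & 0xFFFF = 0x7430.

7430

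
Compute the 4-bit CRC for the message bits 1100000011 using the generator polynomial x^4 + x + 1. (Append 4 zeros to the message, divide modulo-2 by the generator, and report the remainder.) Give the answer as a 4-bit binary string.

Append 4 zeros: 11000000110000. Divide by 10011 (XOR where the leading bit is 1):
  pos 0: 11000 XOR 10011 = 01011
  pos 1: 10110 XOR 10011 = 00101
  pos 3: 10100 XOR 10011 = 00111
  pos 5: 11111 XOR 10011 = 01100
  pos 6: 11000 XOR 10011 = 01011
  pos 7: 10110 XOR 10011 = 00101
  pos 9: 10100 XOR 10011 = 00111
Remainder (last 4 bits) = 0111. This is the CRC / FCS.

0111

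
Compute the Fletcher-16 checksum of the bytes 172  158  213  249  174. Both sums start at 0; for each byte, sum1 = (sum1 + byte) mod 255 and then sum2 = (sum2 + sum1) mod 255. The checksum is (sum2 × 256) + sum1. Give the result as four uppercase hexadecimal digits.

Running sums (mod 255):
  after byte 0 (172): sum1=172, sum2=172
  after byte 1 (158): sum1=75, sum2=247
  after byte 2 (213): sum1=33, sum2=25
  after byte 3 (249): sum1=27, sum2=52
  after byte 4 (174): sum1=201, sum2=253
Checksum = sum2·256 + sum1 = 253·256 + 201 = 64969 = 0xFDC9.

FDC9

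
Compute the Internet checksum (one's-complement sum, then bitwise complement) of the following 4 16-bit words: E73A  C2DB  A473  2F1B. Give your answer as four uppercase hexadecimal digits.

One's-complement addition (fold any carry out of bit 15 back into bit 0):
  0xE73A + 0xC2DB = 0x1AA15 → wrap carry → 0xAA16
  0xAA16 + 0xA473 = 0x14E89 → wrap carry → 0x4E8A
  0x4E8A + 0x2F1B = 0x07DA5
One's-complement sum = 0x7DA5.
Checksum = ~0x7DA5 & 0xFFFF = 0x825A.

825A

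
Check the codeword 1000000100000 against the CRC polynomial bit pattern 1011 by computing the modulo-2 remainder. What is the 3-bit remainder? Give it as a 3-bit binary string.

Modulo-2 division of 1000000100000 by 1011:
  pos 0: 1000 XOR 1011 = 0011
  pos 2: 1100 XOR 1011 = 0111
  pos 3: 1110 XOR 1011 = 0101
  pos 4: 1011 XOR 1011 = 0000
Remainder = 000 (zero — the frame passes the CRC check).

000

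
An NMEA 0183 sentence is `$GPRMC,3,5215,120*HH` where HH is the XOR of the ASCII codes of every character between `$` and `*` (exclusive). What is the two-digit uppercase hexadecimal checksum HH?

XOR the ASCII codes of the payload characters:
  'G' = 0x47 → acc = 0x47
  'P' = 0x50 → acc = 0x17
  'R' = 0x52 → acc = 0x45
  'M' = 0x4D → acc = 0x08
  'C' = 0x43 → acc = 0x4B
  ',' = 0x2C → acc = 0x67
  '3' = 0x33 → acc = 0x54
  ',' = 0x2C → acc = 0x78
  '5' = 0x35 → acc = 0x4D
  '2' = 0x32 → acc = 0x7F
  '1' = 0x31 → acc = 0x4E
  '5' = 0x35 → acc = 0x7B
  ',' = 0x2C → acc = 0x57
  '1' = 0x31 → acc = 0x66
  '2' = 0x32 → acc = 0x54
  '0' = 0x30 → acc = 0x64
Checksum = 0x64.

64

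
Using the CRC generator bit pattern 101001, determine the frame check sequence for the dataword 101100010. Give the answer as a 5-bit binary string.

11011

Append 5 zeros: 10110001000000. Divide by 101001 (XOR where the leading bit is 1):
  pos 0: 101100 XOR 101001 = 000101
  pos 3: 101010 XOR 101001 = 000011
  pos 7: 110000 XOR 101001 = 011001
  pos 8: 110010 XOR 101001 = 011011
Remainder (last 5 bits) = 11011. This is the CRC / FCS.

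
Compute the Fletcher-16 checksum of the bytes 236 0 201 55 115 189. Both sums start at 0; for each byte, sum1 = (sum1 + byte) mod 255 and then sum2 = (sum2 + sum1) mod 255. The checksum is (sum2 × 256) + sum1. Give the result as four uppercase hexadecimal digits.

FE1F

Running sums (mod 255):
  after byte 0 (236): sum1=236, sum2=236
  after byte 1 (0): sum1=236, sum2=217
  after byte 2 (201): sum1=182, sum2=144
  after byte 3 (55): sum1=237, sum2=126
  after byte 4 (115): sum1=97, sum2=223
  after byte 5 (189): sum1=31, sum2=254
Checksum = sum2·256 + sum1 = 254·256 + 31 = 65055 = 0xFE1F.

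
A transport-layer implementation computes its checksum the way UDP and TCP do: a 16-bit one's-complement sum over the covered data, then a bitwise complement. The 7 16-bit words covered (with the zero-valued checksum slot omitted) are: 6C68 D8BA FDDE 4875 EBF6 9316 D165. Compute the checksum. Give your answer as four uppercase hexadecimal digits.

2415

One's-complement addition (fold any carry out of bit 15 back into bit 0):
  0x6C68 + 0xD8BA = 0x14522 → wrap carry → 0x4523
  0x4523 + 0xFDDE = 0x14301 → wrap carry → 0x4302
  0x4302 + 0x4875 = 0x08B77
  0x8B77 + 0xEBF6 = 0x1776D → wrap carry → 0x776E
  0x776E + 0x9316 = 0x10A84 → wrap carry → 0x0A85
  0x0A85 + 0xD165 = 0x0DBEA
One's-complement sum = 0xDBEA.
Checksum = ~0xDBEA & 0xFFFF = 0x2415.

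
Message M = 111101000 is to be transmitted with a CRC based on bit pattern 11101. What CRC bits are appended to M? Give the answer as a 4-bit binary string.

0111

Append 4 zeros: 1111010000000. Divide by 11101 (XOR where the leading bit is 1):
  pos 0: 11110 XOR 11101 = 00011
  pos 3: 11100 XOR 11101 = 00001
  pos 7: 10000 XOR 11101 = 01101
  pos 8: 11010 XOR 11101 = 00111
Remainder (last 4 bits) = 0111. This is the CRC / FCS.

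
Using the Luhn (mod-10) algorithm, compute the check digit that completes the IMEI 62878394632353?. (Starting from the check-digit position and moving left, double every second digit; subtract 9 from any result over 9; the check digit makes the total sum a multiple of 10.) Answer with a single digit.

5

Partial digits right→left: 3 5 3 2 3 6 4 9 3 8 7 8 2 6
Double every second digit counting from the check-digit position (so the 1st, 3rd, 5th, ... of the partial from the right).
  doubled (with −9 where >9): 6 6 6 8 6 5 4 → sum 41
  kept as-is: 5 2 6 9 8 8 6 → sum 44
Total = 41 + 44 = 85.
Check digit = (10 − (85 mod 10)) mod 10 = 5.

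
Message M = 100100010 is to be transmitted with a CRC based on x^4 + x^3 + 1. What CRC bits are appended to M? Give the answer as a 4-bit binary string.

Append 4 zeros: 1001000100000. Divide by 11001 (XOR where the leading bit is 1):
  pos 0: 10010 XOR 11001 = 01011
  pos 1: 10110 XOR 11001 = 01111
  pos 2: 11110 XOR 11001 = 00111
  pos 4: 11110 XOR 11001 = 00111
  pos 6: 11100 XOR 11001 = 00101
  pos 8: 10100 XOR 11001 = 01101
Remainder (last 4 bits) = 1101. This is the CRC / FCS.

1101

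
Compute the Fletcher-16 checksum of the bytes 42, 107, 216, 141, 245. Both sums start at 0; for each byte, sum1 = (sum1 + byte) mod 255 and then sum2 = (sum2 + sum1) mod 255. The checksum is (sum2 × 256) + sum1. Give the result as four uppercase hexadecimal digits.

Running sums (mod 255):
  after byte 0 (42): sum1=42, sum2=42
  after byte 1 (107): sum1=149, sum2=191
  after byte 2 (216): sum1=110, sum2=46
  after byte 3 (141): sum1=251, sum2=42
  after byte 4 (245): sum1=241, sum2=28
Checksum = sum2·256 + sum1 = 28·256 + 241 = 7409 = 0x1CF1.

1CF1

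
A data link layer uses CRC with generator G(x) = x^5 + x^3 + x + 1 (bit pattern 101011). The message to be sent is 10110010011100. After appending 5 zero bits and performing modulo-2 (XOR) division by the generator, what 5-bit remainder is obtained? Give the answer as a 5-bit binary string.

00100

Append 5 zeros: 1011001001110000000. Divide by 101011 (XOR where the leading bit is 1):
  pos 0: 101100 XOR 101011 = 000111
  pos 3: 111100 XOR 101011 = 010111
  pos 4: 101111 XOR 101011 = 000100
  pos 7: 100110 XOR 101011 = 001101
  pos 9: 110100 XOR 101011 = 011111
  pos 10: 111110 XOR 101011 = 010101
  pos 11: 101010 XOR 101011 = 000001
Remainder (last 5 bits) = 00100. This is the CRC / FCS.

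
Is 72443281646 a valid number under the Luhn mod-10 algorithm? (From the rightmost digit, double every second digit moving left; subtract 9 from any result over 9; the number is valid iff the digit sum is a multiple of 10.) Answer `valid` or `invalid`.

valid

From the right, keep odd positions and double even positions (subtract 9 from any doubled value over 9):
  doubled (positions 2,4,...): 8 2 4 8 4 → sum 26
  kept (positions 1,3,...): 6 6 8 3 4 7 → sum 34
Total = 60.
60 mod 10 = 0, so the number is valid.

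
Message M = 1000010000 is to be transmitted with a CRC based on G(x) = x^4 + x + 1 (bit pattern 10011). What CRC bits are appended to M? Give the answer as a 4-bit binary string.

1000

Append 4 zeros: 10000100000000. Divide by 10011 (XOR where the leading bit is 1):
  pos 0: 10000 XOR 10011 = 00011
  pos 3: 11100 XOR 10011 = 01111
  pos 4: 11110 XOR 10011 = 01101
  pos 5: 11010 XOR 10011 = 01001
  pos 6: 10010 XOR 10011 = 00001
Remainder (last 4 bits) = 1000. This is the CRC / FCS.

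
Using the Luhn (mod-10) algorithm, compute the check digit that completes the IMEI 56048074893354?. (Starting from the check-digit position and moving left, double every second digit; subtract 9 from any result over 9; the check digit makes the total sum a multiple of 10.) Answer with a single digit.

2

Partial digits right→left: 4 5 3 3 9 8 4 7 0 8 4 0 6 5
Double every second digit counting from the check-digit position (so the 1st, 3rd, 5th, ... of the partial from the right).
  doubled (with −9 where >9): 8 6 9 8 0 8 3 → sum 42
  kept as-is: 5 3 8 7 8 0 5 → sum 36
Total = 42 + 36 = 78.
Check digit = (10 − (78 mod 10)) mod 10 = 2.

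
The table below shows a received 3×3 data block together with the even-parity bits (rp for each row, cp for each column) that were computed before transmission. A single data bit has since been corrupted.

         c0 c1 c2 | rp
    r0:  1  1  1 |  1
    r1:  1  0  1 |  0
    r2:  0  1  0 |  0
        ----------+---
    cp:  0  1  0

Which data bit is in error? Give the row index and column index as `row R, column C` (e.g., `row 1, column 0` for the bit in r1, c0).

Recompute each row's even parity and compare to rp:
  r0: data parity 1, sent rp 1 → ok
  r1: data parity 0, sent rp 0 → ok
  r2: data parity 1, sent rp 0 → mismatch
Recompute each column's even parity and compare to cp:
  c0: data parity 0, sent cp 0 → ok
  c1: data parity 0, sent cp 1 → mismatch
  c2: data parity 0, sent cp 0 → ok
Exactly one row (r2) and one column (c1) fail → the flipped bit is at their intersection.

row 2, column 1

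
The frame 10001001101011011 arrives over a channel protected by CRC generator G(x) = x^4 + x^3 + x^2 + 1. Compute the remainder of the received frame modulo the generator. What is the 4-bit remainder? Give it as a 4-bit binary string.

Modulo-2 division of 10001001101011011 by 11101:
  pos 0: 10001 XOR 11101 = 01100
  pos 1: 11000 XOR 11101 = 00101
  pos 3: 10101 XOR 11101 = 01000
  pos 4: 10001 XOR 11101 = 01100
  pos 5: 11000 XOR 11101 = 00101
  pos 7: 10110 XOR 11101 = 01011
  pos 8: 10111 XOR 11101 = 01010
  pos 9: 10101 XOR 11101 = 01000
  pos 10: 10000 XOR 11101 = 01101
  pos 11: 11011 XOR 11101 = 00110
Remainder = 1101 (nonzero — an error is detected).

1101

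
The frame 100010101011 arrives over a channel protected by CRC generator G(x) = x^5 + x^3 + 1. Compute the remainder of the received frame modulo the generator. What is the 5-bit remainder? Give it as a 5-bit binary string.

00000

Modulo-2 division of 100010101011 by 101001:
  pos 0: 100010 XOR 101001 = 001011
  pos 2: 101110 XOR 101001 = 000111
  pos 5: 111101 XOR 101001 = 010100
  pos 6: 101001 XOR 101001 = 000000
Remainder = 00000 (zero — the frame passes the CRC check).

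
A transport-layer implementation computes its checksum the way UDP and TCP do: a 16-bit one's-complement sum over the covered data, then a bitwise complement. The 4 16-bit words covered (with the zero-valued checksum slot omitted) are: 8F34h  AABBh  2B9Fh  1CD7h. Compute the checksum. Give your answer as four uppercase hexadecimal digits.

One's-complement addition (fold any carry out of bit 15 back into bit 0):
  0x8F34 + 0xAABB = 0x139EF → wrap carry → 0x39F0
  0x39F0 + 0x2B9F = 0x0658F
  0x658F + 0x1CD7 = 0x08266
One's-complement sum = 0x8266.
Checksum = ~0x8266 & 0xFFFF = 0x7D99.

7D99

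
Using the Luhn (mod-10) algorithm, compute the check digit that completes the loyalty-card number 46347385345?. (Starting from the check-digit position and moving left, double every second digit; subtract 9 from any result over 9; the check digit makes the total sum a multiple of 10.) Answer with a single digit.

5

Partial digits right→left: 5 4 3 5 8 3 7 4 3 6 4
Double every second digit counting from the check-digit position (so the 1st, 3rd, 5th, ... of the partial from the right).
  doubled (with −9 where >9): 1 6 7 5 6 8 → sum 33
  kept as-is: 4 5 3 4 6 → sum 22
Total = 33 + 22 = 55.
Check digit = (10 − (55 mod 10)) mod 10 = 5.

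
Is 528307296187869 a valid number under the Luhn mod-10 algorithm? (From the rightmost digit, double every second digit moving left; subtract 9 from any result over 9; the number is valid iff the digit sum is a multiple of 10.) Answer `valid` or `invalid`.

From the right, keep odd positions and double even positions (subtract 9 from any doubled value over 9):
  doubled (positions 2,4,...): 3 5 2 9 5 6 4 → sum 34
  kept (positions 1,3,...): 9 8 8 6 2 0 8 5 → sum 46
Total = 80.
80 mod 10 = 0, so the number is valid.

valid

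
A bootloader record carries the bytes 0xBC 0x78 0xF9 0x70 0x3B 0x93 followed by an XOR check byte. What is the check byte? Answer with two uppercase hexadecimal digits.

XOR the bytes together:
  start with 0xBC
  0xBC ⊕ 0x78 = 0xC4
  0xC4 ⊕ 0xF9 = 0x3D
  0x3D ⊕ 0x70 = 0x4D
  0x4D ⊕ 0x3B = 0x76
  0x76 ⊕ 0x93 = 0xE5

E5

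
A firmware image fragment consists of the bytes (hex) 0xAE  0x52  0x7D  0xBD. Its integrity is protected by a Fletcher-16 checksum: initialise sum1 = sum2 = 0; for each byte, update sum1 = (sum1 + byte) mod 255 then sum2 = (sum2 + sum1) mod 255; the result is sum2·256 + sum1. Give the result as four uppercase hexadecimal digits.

Running sums (mod 255):
  after byte 0 (0xAE): sum1=174, sum2=174
  after byte 1 (0x52): sum1=1, sum2=175
  after byte 2 (0x7D): sum1=126, sum2=46
  after byte 3 (0xBD): sum1=60, sum2=106
Checksum = sum2·256 + sum1 = 106·256 + 60 = 27196 = 0x6A3C.

6A3C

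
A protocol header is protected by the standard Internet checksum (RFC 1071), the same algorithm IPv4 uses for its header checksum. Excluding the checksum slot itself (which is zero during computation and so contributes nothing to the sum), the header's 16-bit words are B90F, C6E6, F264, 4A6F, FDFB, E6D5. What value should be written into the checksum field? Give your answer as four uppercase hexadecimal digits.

One's-complement addition (fold any carry out of bit 15 back into bit 0):
  0xB90F + 0xC6E6 = 0x17FF5 → wrap carry → 0x7FF6
  0x7FF6 + 0xF264 = 0x1725A → wrap carry → 0x725B
  0x725B + 0x4A6F = 0x0BCCA
  0xBCCA + 0xFDFB = 0x1BAC5 → wrap carry → 0xBAC6
  0xBAC6 + 0xE6D5 = 0x1A19B → wrap carry → 0xA19C
One's-complement sum = 0xA19C.
Checksum = ~0xA19C & 0xFFFF = 0x5E63.

5E63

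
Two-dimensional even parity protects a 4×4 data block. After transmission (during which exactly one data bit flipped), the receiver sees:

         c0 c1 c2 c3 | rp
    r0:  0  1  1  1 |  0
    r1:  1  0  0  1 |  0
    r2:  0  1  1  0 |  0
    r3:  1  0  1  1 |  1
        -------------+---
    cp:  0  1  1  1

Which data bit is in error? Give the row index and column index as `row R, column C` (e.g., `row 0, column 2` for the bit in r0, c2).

Recompute each row's even parity and compare to rp:
  r0: data parity 1, sent rp 0 → mismatch
  r1: data parity 0, sent rp 0 → ok
  r2: data parity 0, sent rp 0 → ok
  r3: data parity 1, sent rp 1 → ok
Recompute each column's even parity and compare to cp:
  c0: data parity 0, sent cp 0 → ok
  c1: data parity 0, sent cp 1 → mismatch
  c2: data parity 1, sent cp 1 → ok
  c3: data parity 1, sent cp 1 → ok
Exactly one row (r0) and one column (c1) fail → the flipped bit is at their intersection.

row 0, column 1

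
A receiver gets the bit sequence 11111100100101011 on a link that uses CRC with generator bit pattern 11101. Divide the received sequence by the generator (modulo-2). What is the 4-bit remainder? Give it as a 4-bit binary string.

Modulo-2 division of 11111100100101011 by 11101:
  pos 0: 11111 XOR 11101 = 00010
  pos 3: 10100 XOR 11101 = 01001
  pos 4: 10011 XOR 11101 = 01110
  pos 5: 11100 XOR 11101 = 00001
  pos 9: 10101 XOR 11101 = 01000
  pos 10: 10000 XOR 11101 = 01101
  pos 11: 11011 XOR 11101 = 00110
Remainder = 1101 (nonzero — an error is detected).

1101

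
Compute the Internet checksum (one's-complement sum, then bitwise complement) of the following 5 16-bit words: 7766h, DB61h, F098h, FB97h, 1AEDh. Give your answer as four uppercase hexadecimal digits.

One's-complement addition (fold any carry out of bit 15 back into bit 0):
  0x7766 + 0xDB61 = 0x152C7 → wrap carry → 0x52C8
  0x52C8 + 0xF098 = 0x14360 → wrap carry → 0x4361
  0x4361 + 0xFB97 = 0x13EF8 → wrap carry → 0x3EF9
  0x3EF9 + 0x1AED = 0x059E6
One's-complement sum = 0x59E6.
Checksum = ~0x59E6 & 0xFFFF = 0xA619.

A619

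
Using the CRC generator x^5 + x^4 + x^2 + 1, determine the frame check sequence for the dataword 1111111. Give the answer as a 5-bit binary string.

Append 5 zeros: 111111100000. Divide by 110101 (XOR where the leading bit is 1):
  pos 0: 111111 XOR 110101 = 001010
  pos 2: 101010 XOR 110101 = 011111
  pos 3: 111110 XOR 110101 = 001011
  pos 5: 101100 XOR 110101 = 011001
  pos 6: 110010 XOR 110101 = 000111
Remainder (last 5 bits) = 00111. This is the CRC / FCS.

00111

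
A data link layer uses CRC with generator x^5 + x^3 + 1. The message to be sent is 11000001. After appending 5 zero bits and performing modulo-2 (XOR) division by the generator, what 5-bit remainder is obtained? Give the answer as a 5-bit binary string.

Append 5 zeros: 1100000100000. Divide by 101001 (XOR where the leading bit is 1):
  pos 0: 110000 XOR 101001 = 011001
  pos 1: 110010 XOR 101001 = 011011
  pos 2: 110111 XOR 101001 = 011110
  pos 3: 111100 XOR 101001 = 010101
  pos 4: 101010 XOR 101001 = 000011
Remainder (last 5 bits) = 11000. This is the CRC / FCS.

11000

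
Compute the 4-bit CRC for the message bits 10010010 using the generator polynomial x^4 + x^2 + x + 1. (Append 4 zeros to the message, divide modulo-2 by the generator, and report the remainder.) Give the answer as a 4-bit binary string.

1011

Append 4 zeros: 100100100000. Divide by 10111 (XOR where the leading bit is 1):
  pos 0: 10010 XOR 10111 = 00101
  pos 2: 10101 XOR 10111 = 00010
  pos 5: 10000 XOR 10111 = 00111
  pos 7: 11100 XOR 10111 = 01011
Remainder (last 4 bits) = 1011. This is the CRC / FCS.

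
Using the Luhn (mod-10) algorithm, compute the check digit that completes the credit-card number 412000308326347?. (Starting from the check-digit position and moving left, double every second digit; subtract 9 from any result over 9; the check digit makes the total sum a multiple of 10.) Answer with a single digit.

Partial digits right→left: 7 4 3 6 2 3 8 0 3 0 0 0 2 1 4
Double every second digit counting from the check-digit position (so the 1st, 3rd, 5th, ... of the partial from the right).
  doubled (with −9 where >9): 5 6 4 7 6 0 4 8 → sum 40
  kept as-is: 4 6 3 0 0 0 1 → sum 14
Total = 40 + 14 = 54.
Check digit = (10 − (54 mod 10)) mod 10 = 6.

6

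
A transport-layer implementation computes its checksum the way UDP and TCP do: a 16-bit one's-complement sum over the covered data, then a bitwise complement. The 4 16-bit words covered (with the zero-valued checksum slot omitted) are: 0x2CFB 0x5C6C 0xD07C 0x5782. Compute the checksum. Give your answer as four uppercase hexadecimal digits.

One's-complement addition (fold any carry out of bit 15 back into bit 0):
  0x2CFB + 0x5C6C = 0x08967
  0x8967 + 0xD07C = 0x159E3 → wrap carry → 0x59E4
  0x59E4 + 0x5782 = 0x0B166
One's-complement sum = 0xB166.
Checksum = ~0xB166 & 0xFFFF = 0x4E99.

4E99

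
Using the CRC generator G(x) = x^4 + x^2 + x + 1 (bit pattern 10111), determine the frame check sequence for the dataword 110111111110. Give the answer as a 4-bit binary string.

0000

Append 4 zeros: 1101111111100000. Divide by 10111 (XOR where the leading bit is 1):
  pos 0: 11011 XOR 10111 = 01100
  pos 1: 11001 XOR 10111 = 01110
  pos 2: 11101 XOR 10111 = 01010
  pos 3: 10101 XOR 10111 = 00010
  pos 6: 10111 XOR 10111 = 00000
Remainder (last 4 bits) = 0000. This is the CRC / FCS.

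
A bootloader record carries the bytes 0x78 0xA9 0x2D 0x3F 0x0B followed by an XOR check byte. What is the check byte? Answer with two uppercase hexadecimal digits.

XOR the bytes together:
  start with 0x78
  0x78 ⊕ 0xA9 = 0xD1
  0xD1 ⊕ 0x2D = 0xFC
  0xFC ⊕ 0x3F = 0xC3
  0xC3 ⊕ 0x0B = 0xC8

C8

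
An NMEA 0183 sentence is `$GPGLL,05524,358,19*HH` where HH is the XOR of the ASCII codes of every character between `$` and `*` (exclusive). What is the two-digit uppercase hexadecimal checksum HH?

XOR the ASCII codes of the payload characters:
  'G' = 0x47 → acc = 0x47
  'P' = 0x50 → acc = 0x17
  'G' = 0x47 → acc = 0x50
  'L' = 0x4C → acc = 0x1C
  'L' = 0x4C → acc = 0x50
  ',' = 0x2C → acc = 0x7C
  '0' = 0x30 → acc = 0x4C
  '5' = 0x35 → acc = 0x79
  '5' = 0x35 → acc = 0x4C
  '2' = 0x32 → acc = 0x7E
  '4' = 0x34 → acc = 0x4A
  ',' = 0x2C → acc = 0x66
  '3' = 0x33 → acc = 0x55
  '5' = 0x35 → acc = 0x60
  '8' = 0x38 → acc = 0x58
  ',' = 0x2C → acc = 0x74
  '1' = 0x31 → acc = 0x45
  '9' = 0x39 → acc = 0x7C
Checksum = 0x7C.

7C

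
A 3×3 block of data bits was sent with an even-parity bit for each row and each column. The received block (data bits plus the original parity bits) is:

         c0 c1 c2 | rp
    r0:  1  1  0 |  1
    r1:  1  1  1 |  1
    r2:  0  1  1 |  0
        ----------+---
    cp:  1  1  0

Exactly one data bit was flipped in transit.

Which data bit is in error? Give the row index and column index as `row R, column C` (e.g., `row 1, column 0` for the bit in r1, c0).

Recompute each row's even parity and compare to rp:
  r0: data parity 0, sent rp 1 → mismatch
  r1: data parity 1, sent rp 1 → ok
  r2: data parity 0, sent rp 0 → ok
Recompute each column's even parity and compare to cp:
  c0: data parity 0, sent cp 1 → mismatch
  c1: data parity 1, sent cp 1 → ok
  c2: data parity 0, sent cp 0 → ok
Exactly one row (r0) and one column (c0) fail → the flipped bit is at their intersection.

row 0, column 0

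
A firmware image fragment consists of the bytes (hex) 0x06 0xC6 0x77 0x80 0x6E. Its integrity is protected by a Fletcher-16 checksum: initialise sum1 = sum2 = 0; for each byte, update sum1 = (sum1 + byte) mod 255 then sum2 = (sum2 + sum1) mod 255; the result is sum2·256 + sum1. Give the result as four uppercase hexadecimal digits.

Running sums (mod 255):
  after byte 0 (0x06): sum1=6, sum2=6
  after byte 1 (0xC6): sum1=204, sum2=210
  after byte 2 (0x77): sum1=68, sum2=23
  after byte 3 (0x80): sum1=196, sum2=219
  after byte 4 (0x6E): sum1=51, sum2=15
Checksum = sum2·256 + sum1 = 15·256 + 51 = 3891 = 0x0F33.

0F33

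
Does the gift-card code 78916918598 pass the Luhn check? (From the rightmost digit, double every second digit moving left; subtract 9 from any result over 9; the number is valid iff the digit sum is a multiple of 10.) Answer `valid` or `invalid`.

valid

From the right, keep odd positions and double even positions (subtract 9 from any doubled value over 9):
  doubled (positions 2,4,...): 9 7 9 2 7 → sum 34
  kept (positions 1,3,...): 8 5 1 6 9 7 → sum 36
Total = 70.
70 mod 10 = 0, so the number is valid.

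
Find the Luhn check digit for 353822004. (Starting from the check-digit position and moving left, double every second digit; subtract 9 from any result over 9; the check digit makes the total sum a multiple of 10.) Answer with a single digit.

1

Partial digits right→left: 4 0 0 2 2 8 3 5 3
Double every second digit counting from the check-digit position (so the 1st, 3rd, 5th, ... of the partial from the right).
  doubled (with −9 where >9): 8 0 4 6 6 → sum 24
  kept as-is: 0 2 8 5 → sum 15
Total = 24 + 15 = 39.
Check digit = (10 − (39 mod 10)) mod 10 = 1.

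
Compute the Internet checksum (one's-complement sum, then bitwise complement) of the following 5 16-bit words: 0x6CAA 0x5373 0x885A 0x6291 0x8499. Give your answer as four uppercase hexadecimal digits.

D05C

One's-complement addition (fold any carry out of bit 15 back into bit 0):
  0x6CAA + 0x5373 = 0x0C01D
  0xC01D + 0x885A = 0x14877 → wrap carry → 0x4878
  0x4878 + 0x6291 = 0x0AB09
  0xAB09 + 0x8499 = 0x12FA2 → wrap carry → 0x2FA3
One's-complement sum = 0x2FA3.
Checksum = ~0x2FA3 & 0xFFFF = 0xD05C.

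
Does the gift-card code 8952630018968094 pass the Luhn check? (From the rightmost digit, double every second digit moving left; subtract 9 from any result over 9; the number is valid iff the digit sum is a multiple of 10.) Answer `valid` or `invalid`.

valid

From the right, keep odd positions and double even positions (subtract 9 from any doubled value over 9):
  doubled (positions 2,4,...): 9 7 9 2 0 3 1 7 → sum 38
  kept (positions 1,3,...): 4 0 6 8 0 3 2 9 → sum 32
Total = 70.
70 mod 10 = 0, so the number is valid.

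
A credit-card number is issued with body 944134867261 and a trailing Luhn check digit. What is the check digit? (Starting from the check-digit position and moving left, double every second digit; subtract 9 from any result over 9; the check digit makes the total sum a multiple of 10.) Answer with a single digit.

6

Partial digits right→left: 1 6 2 7 6 8 4 3 1 4 4 9
Double every second digit counting from the check-digit position (so the 1st, 3rd, 5th, ... of the partial from the right).
  doubled (with −9 where >9): 2 4 3 8 2 8 → sum 27
  kept as-is: 6 7 8 3 4 9 → sum 37
Total = 27 + 37 = 64.
Check digit = (10 − (64 mod 10)) mod 10 = 6.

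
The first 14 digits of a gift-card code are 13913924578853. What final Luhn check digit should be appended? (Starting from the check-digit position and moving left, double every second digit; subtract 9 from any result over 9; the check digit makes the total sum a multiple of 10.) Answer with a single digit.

4

Partial digits right→left: 3 5 8 8 7 5 4 2 9 3 1 9 3 1
Double every second digit counting from the check-digit position (so the 1st, 3rd, 5th, ... of the partial from the right).
  doubled (with −9 where >9): 6 7 5 8 9 2 6 → sum 43
  kept as-is: 5 8 5 2 3 9 1 → sum 33
Total = 43 + 33 = 76.
Check digit = (10 − (76 mod 10)) mod 10 = 4.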